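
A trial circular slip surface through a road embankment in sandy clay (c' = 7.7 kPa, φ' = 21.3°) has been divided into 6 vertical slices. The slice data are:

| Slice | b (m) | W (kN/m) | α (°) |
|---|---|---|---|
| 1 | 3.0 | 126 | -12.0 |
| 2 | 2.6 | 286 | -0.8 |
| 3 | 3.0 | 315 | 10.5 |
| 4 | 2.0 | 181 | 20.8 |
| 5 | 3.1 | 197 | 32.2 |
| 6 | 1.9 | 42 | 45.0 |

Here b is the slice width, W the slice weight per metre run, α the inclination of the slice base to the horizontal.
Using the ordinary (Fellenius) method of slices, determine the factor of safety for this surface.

Ordinary method of slices: FS = Σ[c'·Δl_i + (W_i cosα_i)·tanφ'] / Σ W_i sinα_i, with Δl_i = b_i / cosα_i.
Slice 1: Δl = 3.0/cos(-12.0°) = 3.067 m; N'_1 = 126·cos(-12.0°) = 123.2; c'Δl = 23.62; W sinα = -26.2
Slice 2: Δl = 2.6/cos(-0.8°) = 2.600 m; N'_2 = 286·cos(-0.8°) = 286.0; c'Δl = 20.02; W sinα = -4.0
Slice 3: Δl = 3.0/cos10.5° = 3.051 m; N'_3 = 315·cos10.5° = 309.7; c'Δl = 23.49; W sinα = 57.4
Slice 4: Δl = 2.0/cos20.8° = 2.139 m; N'_4 = 181·cos20.8° = 169.2; c'Δl = 16.47; W sinα = 64.3
Slice 5: Δl = 3.1/cos32.2° = 3.663 m; N'_5 = 197·cos32.2° = 166.7; c'Δl = 28.21; W sinα = 105.0
Slice 6: Δl = 1.9/cos45.0° = 2.687 m; N'_6 = 42·cos45.0° = 29.7; c'Δl = 20.69; W sinα = 29.7
Σc'Δl = 132.5 kN/m; ΣN' = 1084.5 kN/m; ΣW sinα = 226.2 kN/m
Resisting = 132.5 + 1084.5·tan21.3° = 132.5 + 422.8 = 555.4 kN/m
FS = 555.4 / 226.2 = 2.456

FS = 2.46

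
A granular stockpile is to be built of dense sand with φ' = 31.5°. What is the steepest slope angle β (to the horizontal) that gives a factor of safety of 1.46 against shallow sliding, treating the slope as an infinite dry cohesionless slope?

For an infinite dry cohesionless slope FS = tanφ'/tanβ, so tanβ = tanφ' / FS.
tanβ = tan31.5° / 1.46 = 0.6128 / 1.46 = 0.4197
β = arctan(0.4197) = 22.77°

β = 22.8°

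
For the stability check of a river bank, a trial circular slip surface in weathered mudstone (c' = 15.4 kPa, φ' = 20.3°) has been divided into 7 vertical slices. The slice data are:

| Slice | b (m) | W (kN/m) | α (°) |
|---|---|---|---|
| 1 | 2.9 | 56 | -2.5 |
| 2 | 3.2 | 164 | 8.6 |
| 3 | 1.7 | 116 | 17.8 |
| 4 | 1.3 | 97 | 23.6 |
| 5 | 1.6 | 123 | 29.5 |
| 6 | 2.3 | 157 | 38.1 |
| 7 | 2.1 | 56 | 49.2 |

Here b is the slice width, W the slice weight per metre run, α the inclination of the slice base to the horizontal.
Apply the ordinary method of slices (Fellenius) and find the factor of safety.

Ordinary method of slices: FS = Σ[c'·Δl_i + (W_i cosα_i)·tanφ'] / Σ W_i sinα_i, with Δl_i = b_i / cosα_i.
Slice 1: Δl = 2.9/cos(-2.5°) = 2.903 m; N'_1 = 56·cos(-2.5°) = 55.9; c'Δl = 44.70; W sinα = -2.4
Slice 2: Δl = 3.2/cos8.6° = 3.236 m; N'_2 = 164·cos8.6° = 162.2; c'Δl = 49.84; W sinα = 24.5
Slice 3: Δl = 1.7/cos17.8° = 1.785 m; N'_3 = 116·cos17.8° = 110.4; c'Δl = 27.50; W sinα = 35.5
Slice 4: Δl = 1.3/cos23.6° = 1.419 m; N'_4 = 97·cos23.6° = 88.9; c'Δl = 21.85; W sinα = 38.8
Slice 5: Δl = 1.6/cos29.5° = 1.838 m; N'_5 = 123·cos29.5° = 107.1; c'Δl = 28.31; W sinα = 60.6
Slice 6: Δl = 2.3/cos38.1° = 2.923 m; N'_6 = 157·cos38.1° = 123.5; c'Δl = 45.01; W sinα = 96.9
Slice 7: Δl = 2.1/cos49.2° = 3.214 m; N'_7 = 56·cos49.2° = 36.6; c'Δl = 49.49; W sinα = 42.4
Σc'Δl = 266.7 kN/m; ΣN' = 684.6 kN/m; ΣW sinα = 296.2 kN/m
Resisting = 266.7 + 684.6·tan20.3° = 266.7 + 253.3 = 520.0 kN/m
FS = 520.0 / 296.2 = 1.755

FS = 1.76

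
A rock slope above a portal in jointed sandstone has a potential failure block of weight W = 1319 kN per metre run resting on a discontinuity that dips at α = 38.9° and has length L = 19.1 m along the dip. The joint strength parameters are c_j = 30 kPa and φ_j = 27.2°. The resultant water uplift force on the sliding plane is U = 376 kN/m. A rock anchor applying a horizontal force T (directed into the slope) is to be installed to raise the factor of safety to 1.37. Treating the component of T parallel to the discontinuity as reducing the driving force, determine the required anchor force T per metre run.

Resolving forces along and normal to the sliding plane, with the horizontal anchor force T adding T·sinα to the effective normal force and T·cosα acting up the plane against the driving force:
FS = [c_jL + (W cosα − U + T sinα) tanφ_j] / [W sinα − T cosα]
Without the anchor: N' = 650.5 kN/m, driving T_d = 828.3 kN/m, resisting R = 30·19.1 + 650.5·tan27.2° = 907.3 kN/m, FS = 1.10.
Setting FS = 1.37 and solving for T:
1.37·(828.3 − T cos38.9°) = 907.3 + T sin38.9°·tan27.2°
T·(sin38.9°·tan27.2° + 1.37·cos38.9°) = 1.37·828.3 − 907.3
T·(0.6280·0.5139 + 1.37·0.7782) = 1134.7 − 907.3 = 227.4
T·1.3889 = 227.4
T = 163.7 kN/m

T = 164 kN/m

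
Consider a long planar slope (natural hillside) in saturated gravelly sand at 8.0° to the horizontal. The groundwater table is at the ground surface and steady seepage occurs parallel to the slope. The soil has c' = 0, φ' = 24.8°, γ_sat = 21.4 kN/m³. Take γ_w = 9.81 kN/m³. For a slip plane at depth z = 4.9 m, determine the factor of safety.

FS = 1.78

With seepage parallel to the slope and the water table at the surface, the effective normal stress on the slip plane uses the buoyant unit weight γ' = γ_sat − γ_w while the driving shear stress uses γ_sat:
FS = [c' + γ' z cos²β tanφ'] / [γ_sat z sinβ cosβ]
(For c' = 0 this reduces to FS = (γ'/γ_sat)·tanφ'/tanβ.)
γ' = 21.4 − 9.81 = 11.59 kN/m³
Numerator = 0.0 + 11.59·4.9·cos²8.0°·tan24.8° = 0.0 + 11.59·4.9·0.9806·0.4621 = 25.733 kPa
Denominator = 21.4·4.9·sin8.0°·cos8.0° = 21.4·4.9·0.1392·0.9903 = 14.452 kPa
FS = 25.733 / 14.452 = 1.781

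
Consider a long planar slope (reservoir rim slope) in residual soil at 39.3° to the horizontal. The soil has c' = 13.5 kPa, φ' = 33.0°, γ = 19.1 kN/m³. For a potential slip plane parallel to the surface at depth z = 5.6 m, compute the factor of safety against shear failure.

FS = 1.05

For an infinite slope with a slip plane parallel to the surface (no pore pressure): FS = [c' + γz cos²β tanφ'] / [γz sinβ cosβ].
γz = 19.1·5.6 = 106.96 kN/m²
Numerator = 13.5 + 106.96·cos²39.3°·tan33.0° = 13.5 + 106.96·0.5988·0.6494 = 55.095 kPa
Denominator = 106.96·sin39.3°·cos39.3° = 106.96·0.6334·0.7738 = 52.425 kPa
FS = 55.095 / 52.425 = 1.051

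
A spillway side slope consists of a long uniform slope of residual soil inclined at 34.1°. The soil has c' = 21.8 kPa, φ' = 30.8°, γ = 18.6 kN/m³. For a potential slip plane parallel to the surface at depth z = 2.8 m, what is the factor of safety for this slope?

For an infinite slope with a slip plane parallel to the surface (no pore pressure): FS = [c' + γz cos²β tanφ'] / [γz sinβ cosβ].
γz = 18.6·2.8 = 52.08 kN/m²
Numerator = 21.8 + 52.08·cos²34.1°·tan30.8° = 21.8 + 52.08·0.6857·0.5961 = 43.088 kPa
Denominator = 52.08·sin34.1°·cos34.1° = 52.08·0.5606·0.8281 = 24.178 kPa
FS = 43.088 / 24.178 = 1.782

FS = 1.78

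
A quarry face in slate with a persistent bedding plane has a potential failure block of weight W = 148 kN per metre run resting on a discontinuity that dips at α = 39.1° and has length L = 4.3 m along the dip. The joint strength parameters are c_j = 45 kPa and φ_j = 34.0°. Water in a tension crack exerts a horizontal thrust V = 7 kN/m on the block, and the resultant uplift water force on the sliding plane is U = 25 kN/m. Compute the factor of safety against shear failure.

FS = 2.54

Resolving the block weight along and normal to the plane and applying the Mohr–Coulomb strength on the joint:
N' = W cosα − U − V sinα = 148·cos39.1° − 25 − 7·sin39.1° = 85.4 kN/m
Driving force T = W sinα + V cosα = 148·sin39.1° + 7·cos39.1° = 98.8 kN/m
Resisting force R = c_j·L + N'·tanφ_j = 45·4.3 + 85.4·tan34.0° = 193.5 + 57.6 = 251.1 kN/m
FS = R / T = 251.1 / 98.8 = 2.543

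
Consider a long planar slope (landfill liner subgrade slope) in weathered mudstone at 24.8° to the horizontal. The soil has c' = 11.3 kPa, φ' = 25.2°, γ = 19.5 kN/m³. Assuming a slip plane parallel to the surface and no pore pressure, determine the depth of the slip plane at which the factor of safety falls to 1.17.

Setting FS = 1.17 in FS = [c' + γz cos²β tanφ'] / [γz sinβ cosβ] and solving for z:
z = c' / [γ cosβ (FS·sinβ − cosβ·tanφ')]
  = 11.3 / [19.5·cos24.8°·(1.17·sin24.8° − cos24.8°·tan25.2°)]
  = 11.3 / [19.5·0.9078·(1.17·0.4195 − 0.9078·0.4706)]
  = 11.3 / 1.1257 = 10.038 m

z = 10.04 m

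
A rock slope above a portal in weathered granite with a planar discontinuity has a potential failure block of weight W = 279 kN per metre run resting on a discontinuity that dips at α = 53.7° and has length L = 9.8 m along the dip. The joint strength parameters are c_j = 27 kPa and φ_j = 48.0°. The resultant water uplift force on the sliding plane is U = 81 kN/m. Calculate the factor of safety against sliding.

Resolving the block weight along and normal to the plane and applying the Mohr–Coulomb strength on the joint:
N' = W cosα − U = 279·cos53.7° − 81 = 84.2 kN/m
Driving force T = W sinα = 279·sin53.7° = 224.9 kN/m
Resisting force R = c_j·L + N'·tanφ_j = 27·9.8 + 84.2·tan48.0° = 264.6 + 93.5 = 358.1 kN/m
FS = R / T = 358.1 / 224.9 = 1.593

FS = 1.59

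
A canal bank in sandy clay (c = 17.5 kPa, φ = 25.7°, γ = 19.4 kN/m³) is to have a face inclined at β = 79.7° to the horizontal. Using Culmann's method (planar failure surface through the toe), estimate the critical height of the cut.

H_c = 7.76 m

Culmann's analysis gives the critical failure plane at α_cr = (β + φ)/2 = (79.7 + 25.7)/2 = 52.7°, and the critical height
H_c = (4c/γ) · sinβ cosφ / [1 − cos(β − φ)]
    = (4·17.5/19.4) · sin79.7°·cos25.7° / [1 − cos(54.0°)]
    = 3.608 · 0.9839·0.9011 / [1 − 0.5878]
    = 3.608 · 0.8866 / 0.4122
    = 7.76 m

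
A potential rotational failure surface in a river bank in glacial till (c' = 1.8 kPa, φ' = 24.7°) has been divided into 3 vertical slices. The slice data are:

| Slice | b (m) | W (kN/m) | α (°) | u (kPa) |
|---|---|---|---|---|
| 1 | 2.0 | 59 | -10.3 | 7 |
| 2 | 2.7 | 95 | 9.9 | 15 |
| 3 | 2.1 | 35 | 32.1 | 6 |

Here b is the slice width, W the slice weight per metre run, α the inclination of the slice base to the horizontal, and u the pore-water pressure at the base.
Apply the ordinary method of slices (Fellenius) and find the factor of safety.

Ordinary method of slices: FS = Σ[c'·Δl_i + (W_i cosα_i − u_i·Δl_i)·tanφ'] / Σ W_i sinα_i, with Δl_i = b_i / cosα_i.
Slice 1: Δl = 2.0/cos(-10.3°) = 2.033 m; N'_1 = 59·cos(-10.3°) − 7·2.033 = 43.8; c'Δl = 3.66; W sinα = -10.5
Slice 2: Δl = 2.7/cos9.9° = 2.741 m; N'_2 = 95·cos9.9° − 15·2.741 = 52.5; c'Δl = 4.93; W sinα = 16.3
Slice 3: Δl = 2.1/cos32.1° = 2.479 m; N'_3 = 35·cos32.1° − 6·2.479 = 14.8; c'Δl = 4.46; W sinα = 18.6
Σc'Δl = 13.1 kN/m; ΣN' = 111.1 kN/m; ΣW sinα = 24.4 kN/m
Resisting = 13.1 + 111.1·tan24.7° = 13.1 + 51.1 = 64.1 kN/m
FS = 64.1 / 24.4 = 2.631

FS = 2.63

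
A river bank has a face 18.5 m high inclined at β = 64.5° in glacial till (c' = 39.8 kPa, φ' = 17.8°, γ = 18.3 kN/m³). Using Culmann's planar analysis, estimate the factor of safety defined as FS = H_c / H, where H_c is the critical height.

FS = 1.29

H_c = (4c'/γ) · sinβ cosφ' / [1 − cos(β − φ')]
    = (4·39.8/18.3) · sin64.5°·cos17.8° / [1 − cos46.7°]
    = 8.699 · 0.8594 / 0.3142 = 23.80 m
FS = H_c / H = 23.80 / 18.5 = 1.286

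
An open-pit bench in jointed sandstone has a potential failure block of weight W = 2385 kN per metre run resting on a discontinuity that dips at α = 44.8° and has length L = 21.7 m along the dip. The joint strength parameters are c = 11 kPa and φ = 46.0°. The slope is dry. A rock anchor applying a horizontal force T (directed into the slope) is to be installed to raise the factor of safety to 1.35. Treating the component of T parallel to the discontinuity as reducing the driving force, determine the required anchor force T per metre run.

T = 164 kN/m

Resolving forces along and normal to the sliding plane, with the horizontal anchor force T adding T·sinα to the effective normal force and T·cosα acting up the plane against the driving force:
FS = [cL + (W cosα + T sinα) tanφ] / [W sinα − T cosα]
Without the anchor: N' = 1692.3 kN/m, driving T_d = 1680.6 kN/m, resisting R = 11·21.7 + 1692.3·tan46.0° = 1991.2 kN/m, FS = 1.18.
Setting FS = 1.35 and solving for T:
1.35·(1680.6 − T cos44.8°) = 1991.2 + T sin44.8°·tan46.0°
T·(sin44.8°·tan46.0° + 1.35·cos44.8°) = 1.35·1680.6 − 1991.2
T·(0.7046·1.0355 + 1.35·0.7096) = 2268.7 − 1991.2 = 277.6
T·1.6876 = 277.6
T = 164.5 kN/m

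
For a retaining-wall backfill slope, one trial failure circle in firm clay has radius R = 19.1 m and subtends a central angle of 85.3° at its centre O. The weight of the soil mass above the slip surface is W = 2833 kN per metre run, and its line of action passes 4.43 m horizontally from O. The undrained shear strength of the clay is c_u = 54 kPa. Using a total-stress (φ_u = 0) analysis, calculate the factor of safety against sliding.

Taking moments about the centre O, the resisting moment is provided by the undrained shear strength acting along the arc:
Arc length L_a = R·θ = 19.1·(85.3°·π/180) = 19.1·1.4888 = 28.44 m
M_R = c_u·L_a·R = 54·28.44·19.1 = 29328.3 kN·m/m
M_D = W·d = 2833·4.43 = 12550.2 kN·m/m
FS = M_R / M_D = 29328.3 / 12550.2 = 2.337

FS = 2.34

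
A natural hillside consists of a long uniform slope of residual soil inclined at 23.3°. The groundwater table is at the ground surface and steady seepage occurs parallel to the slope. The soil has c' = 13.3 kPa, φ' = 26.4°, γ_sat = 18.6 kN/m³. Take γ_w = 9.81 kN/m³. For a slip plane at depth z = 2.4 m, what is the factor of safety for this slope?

With seepage parallel to the slope and the water table at the surface, the effective normal stress on the slip plane uses the buoyant unit weight γ' = γ_sat − γ_w while the driving shear stress uses γ_sat:
FS = [c' + γ' z cos²β tanφ'] / [γ_sat z sinβ cosβ]
γ' = 18.6 − 9.81 = 8.79 kN/m³
Numerator = 13.3 + 8.79·2.4·cos²23.3°·tan26.4° = 13.3 + 8.79·2.4·0.8435·0.4964 = 22.134 kPa
Denominator = 18.6·2.4·sin23.3°·cos23.3° = 18.6·2.4·0.3955·0.9184 = 16.217 kPa
FS = 22.134 / 16.217 = 1.365

FS = 1.36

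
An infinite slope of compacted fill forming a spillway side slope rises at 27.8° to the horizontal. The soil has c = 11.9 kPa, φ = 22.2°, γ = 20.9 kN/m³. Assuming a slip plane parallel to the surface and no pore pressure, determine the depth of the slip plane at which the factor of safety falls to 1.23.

z = 3.03 m

Setting FS = 1.23 in FS = [c + γz cos²β tanφ] / [γz sinβ cosβ] and solving for z:
z = c / [γ cosβ (FS·sinβ − cosβ·tanφ)]
  = 11.9 / [20.9·cos27.8°·(1.23·sin27.8° − cos27.8°·tan22.2°)]
  = 11.9 / [20.9·0.8846·(1.23·0.4664 − 0.8846·0.4081)]
  = 11.9 / 3.9317 = 3.027 m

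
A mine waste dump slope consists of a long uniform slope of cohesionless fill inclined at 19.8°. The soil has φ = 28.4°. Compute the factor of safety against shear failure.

For a dry cohesionless infinite slope the factor of safety is FS = tanφ / tanβ.
FS = tan28.4° / tan19.8° = 0.5407 / 0.3600 = 1.502

FS = 1.50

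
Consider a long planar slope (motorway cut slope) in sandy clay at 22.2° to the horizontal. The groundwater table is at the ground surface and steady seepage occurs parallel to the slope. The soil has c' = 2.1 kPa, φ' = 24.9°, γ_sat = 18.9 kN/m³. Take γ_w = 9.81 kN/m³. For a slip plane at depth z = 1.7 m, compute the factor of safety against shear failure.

With seepage parallel to the slope and the water table at the surface, the effective normal stress on the slip plane uses the buoyant unit weight γ' = γ_sat − γ_w while the driving shear stress uses γ_sat:
FS = [c' + γ' z cos²β tanφ'] / [γ_sat z sinβ cosβ]
γ' = 18.9 − 9.81 = 9.09 kN/m³
Numerator = 2.1 + 9.09·1.7·cos²22.2°·tan24.9° = 2.1 + 9.09·1.7·0.8572·0.4642 = 8.249 kPa
Denominator = 18.9·1.7·sin22.2°·cos22.2° = 18.9·1.7·0.3778·0.9259 = 11.240 kPa
FS = 8.249 / 11.240 = 0.734

FS = 0.73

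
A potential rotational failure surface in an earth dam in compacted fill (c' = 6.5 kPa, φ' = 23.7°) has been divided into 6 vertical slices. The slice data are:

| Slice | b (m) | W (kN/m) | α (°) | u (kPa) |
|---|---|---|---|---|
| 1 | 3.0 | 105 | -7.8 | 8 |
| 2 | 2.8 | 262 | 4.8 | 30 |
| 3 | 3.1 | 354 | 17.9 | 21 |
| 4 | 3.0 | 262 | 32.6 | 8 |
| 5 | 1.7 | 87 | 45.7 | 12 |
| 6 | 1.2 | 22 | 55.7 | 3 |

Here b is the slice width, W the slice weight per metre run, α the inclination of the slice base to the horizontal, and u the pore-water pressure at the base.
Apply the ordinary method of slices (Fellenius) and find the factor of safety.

Ordinary method of slices: FS = Σ[c'·Δl_i + (W_i cosα_i − u_i·Δl_i)·tanφ'] / Σ W_i sinα_i, with Δl_i = b_i / cosα_i.
Slice 1: Δl = 3.0/cos(-7.8°) = 3.028 m; N'_1 = 105·cos(-7.8°) − 8·3.028 = 79.8; c'Δl = 19.68; W sinα = -14.3
Slice 2: Δl = 2.8/cos4.8° = 2.810 m; N'_2 = 262·cos4.8° − 30·2.810 = 176.8; c'Δl = 18.26; W sinα = 21.9
Slice 3: Δl = 3.1/cos17.9° = 3.258 m; N'_3 = 354·cos17.9° − 21·3.258 = 268.5; c'Δl = 21.17; W sinα = 108.8
Slice 4: Δl = 3.0/cos32.6° = 3.561 m; N'_4 = 262·cos32.6° − 8·3.561 = 192.2; c'Δl = 23.15; W sinα = 141.2
Slice 5: Δl = 1.7/cos45.7° = 2.434 m; N'_5 = 87·cos45.7° − 12·2.434 = 31.6; c'Δl = 15.82; W sinα = 62.3
Slice 6: Δl = 1.2/cos55.7° = 2.129 m; N'_6 = 22·cos55.7° − 3·2.129 = 6.0; c'Δl = 13.84; W sinα = 18.2
Σc'Δl = 111.9 kN/m; ΣN' = 754.8 kN/m; ΣW sinα = 338.1 kN/m
Resisting = 111.9 + 754.8·tan23.7° = 111.9 + 331.4 = 443.3 kN/m
FS = 443.3 / 338.1 = 1.311

FS = 1.31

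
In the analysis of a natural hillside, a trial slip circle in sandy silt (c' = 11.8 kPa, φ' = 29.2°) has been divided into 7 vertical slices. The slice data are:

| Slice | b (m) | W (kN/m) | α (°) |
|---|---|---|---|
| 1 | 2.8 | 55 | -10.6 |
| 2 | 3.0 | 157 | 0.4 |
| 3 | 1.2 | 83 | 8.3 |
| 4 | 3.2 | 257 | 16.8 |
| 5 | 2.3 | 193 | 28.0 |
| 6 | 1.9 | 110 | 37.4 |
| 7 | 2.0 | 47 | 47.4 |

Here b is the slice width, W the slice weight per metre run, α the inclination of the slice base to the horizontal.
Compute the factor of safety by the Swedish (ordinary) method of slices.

Ordinary method of slices: FS = Σ[c'·Δl_i + (W_i cosα_i)·tanφ'] / Σ W_i sinα_i, with Δl_i = b_i / cosα_i.
Slice 1: Δl = 2.8/cos(-10.6°) = 2.849 m; N'_1 = 55·cos(-10.6°) = 54.1; c'Δl = 33.61; W sinα = -10.1
Slice 2: Δl = 3.0/cos0.4° = 3.000 m; N'_2 = 157·cos0.4° = 157.0; c'Δl = 35.40; W sinα = 1.1
Slice 3: Δl = 1.2/cos8.3° = 1.213 m; N'_3 = 83·cos8.3° = 82.1; c'Δl = 14.31; W sinα = 12.0
Slice 4: Δl = 3.2/cos16.8° = 3.343 m; N'_4 = 257·cos16.8° = 246.0; c'Δl = 39.44; W sinα = 74.3
Slice 5: Δl = 2.3/cos28.0° = 2.605 m; N'_5 = 193·cos28.0° = 170.4; c'Δl = 30.74; W sinα = 90.6
Slice 6: Δl = 1.9/cos37.4° = 2.392 m; N'_6 = 110·cos37.4° = 87.4; c'Δl = 28.22; W sinα = 66.8
Slice 7: Δl = 2.0/cos47.4° = 2.955 m; N'_7 = 47·cos47.4° = 31.8; c'Δl = 34.87; W sinα = 34.6
Σc'Δl = 216.6 kN/m; ΣN' = 828.8 kN/m; ΣW sinα = 269.3 kN/m
Resisting = 216.6 + 828.8·tan29.2° = 216.6 + 463.2 = 679.8 kN/m
FS = 679.8 / 269.3 = 2.525

FS = 2.52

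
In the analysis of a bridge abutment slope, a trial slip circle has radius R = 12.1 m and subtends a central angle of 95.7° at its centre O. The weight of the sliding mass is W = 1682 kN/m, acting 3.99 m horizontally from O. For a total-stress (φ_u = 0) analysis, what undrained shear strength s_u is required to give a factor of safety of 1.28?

FS = s_u·L_a·R / (W·d), so s_u = FS·W·d / (L_a·R).
Arc length L_a = R·θ = 12.1·(95.7°·π/180) = 12.1·1.6703 = 20.21 m
s_u = 1.28·1682·3.99 / (20.21·12.1) = 8590.3 / 244.55 = 35.13 kPa

s_u = 35.1 kPa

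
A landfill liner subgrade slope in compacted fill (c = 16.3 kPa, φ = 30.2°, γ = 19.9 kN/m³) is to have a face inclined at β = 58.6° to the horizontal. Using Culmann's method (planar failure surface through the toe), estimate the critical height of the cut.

H_c = 20.08 m

Culmann's analysis gives the critical failure plane at α_cr = (β + φ)/2 = (58.6 + 30.2)/2 = 44.4°, and the critical height
H_c = (4c/γ) · sinβ cosφ / [1 − cos(β − φ)]
    = (4·16.3/19.9) · sin58.6°·cos30.2° / [1 − cos(28.4°)]
    = 3.276 · 0.8536·0.8643 / [1 − 0.8796]
    = 3.276 · 0.7377 / 0.1204
    = 20.08 m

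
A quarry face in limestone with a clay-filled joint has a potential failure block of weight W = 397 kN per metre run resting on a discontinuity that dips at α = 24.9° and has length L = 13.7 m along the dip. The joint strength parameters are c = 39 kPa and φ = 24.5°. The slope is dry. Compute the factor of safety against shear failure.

FS = 4.18

Resolving the block weight along and normal to the plane and applying the Mohr–Coulomb strength on the joint:
N' = W cosα = 397·cos24.9° = 360.1 kN/m
Driving force T = W sinα = 397·sin24.9° = 167.2 kN/m
Resisting force R = c·L + N'·tanφ = 39·13.7 + 360.1·tan24.5° = 534.3 + 164.1 = 698.4 kN/m
FS = R / T = 698.4 / 167.2 = 4.178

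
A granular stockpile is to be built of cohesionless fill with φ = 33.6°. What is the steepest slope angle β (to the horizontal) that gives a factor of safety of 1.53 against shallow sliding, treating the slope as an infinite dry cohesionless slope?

For an infinite dry cohesionless slope FS = tanφ/tanβ, so tanβ = tanφ / FS.
tanβ = tan33.6° / 1.53 = 0.6644 / 1.53 = 0.4342
β = arctan(0.4342) = 23.47°

β = 23.5°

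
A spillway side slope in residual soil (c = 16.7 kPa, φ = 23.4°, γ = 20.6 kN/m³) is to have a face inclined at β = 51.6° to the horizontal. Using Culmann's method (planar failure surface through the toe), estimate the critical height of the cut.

Culmann's analysis gives the critical failure plane at α_cr = (β + φ)/2 = (51.6 + 23.4)/2 = 37.5°, and the critical height
H_c = (4c/γ) · sinβ cosφ / [1 − cos(β − φ)]
    = (4·16.7/20.6) · sin51.6°·cos23.4° / [1 − cos(28.2°)]
    = 3.243 · 0.7837·0.9178 / [1 − 0.8813]
    = 3.243 · 0.7192 / 0.1187
    = 19.65 m

H_c = 19.65 m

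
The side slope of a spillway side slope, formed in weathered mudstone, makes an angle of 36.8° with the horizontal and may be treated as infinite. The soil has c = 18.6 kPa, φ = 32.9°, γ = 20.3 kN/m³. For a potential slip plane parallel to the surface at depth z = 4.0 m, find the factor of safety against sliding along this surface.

FS = 1.34

For an infinite slope with a slip plane parallel to the surface (no pore pressure): FS = [c + γz cos²β tanφ] / [γz sinβ cosβ].
γz = 20.3·4.0 = 81.20 kN/m²
Numerator = 18.6 + 81.20·cos²36.8°·tan32.9° = 18.6 + 81.20·0.6412·0.6469 = 52.281 kPa
Denominator = 81.20·sin36.8°·cos36.8° = 81.20·0.5990·0.8007 = 38.948 kPa
FS = 52.281 / 38.948 = 1.342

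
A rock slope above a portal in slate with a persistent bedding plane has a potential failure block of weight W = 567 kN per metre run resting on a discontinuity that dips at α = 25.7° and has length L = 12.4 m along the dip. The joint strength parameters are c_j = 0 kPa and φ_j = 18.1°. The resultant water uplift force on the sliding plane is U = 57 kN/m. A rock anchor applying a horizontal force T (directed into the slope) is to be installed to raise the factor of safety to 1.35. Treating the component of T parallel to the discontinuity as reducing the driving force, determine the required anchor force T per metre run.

Resolving forces along and normal to the sliding plane, with the horizontal anchor force T adding T·sinα to the effective normal force and T·cosα acting up the plane against the driving force:
FS = [c_jL + (W cosα − U + T sinα) tanφ_j] / [W sinα − T cosα]
Without the anchor: N' = 453.9 kN/m, driving T_d = 245.9 kN/m, resisting R = 0·12.4 + 453.9·tan18.1° = 148.4 kN/m, FS = 0.60.
Setting FS = 1.35 and solving for T:
1.35·(245.9 − T cos25.7°) = 148.4 + T sin25.7°·tan18.1°
T·(sin25.7°·tan18.1° + 1.35·cos25.7°) = 1.35·245.9 − 148.4
T·(0.4337·0.3269 + 1.35·0.9011) = 331.9 − 148.4 = 183.6
T·1.3582 = 183.6
T = 135.2 kN/m

T = 135 kN/m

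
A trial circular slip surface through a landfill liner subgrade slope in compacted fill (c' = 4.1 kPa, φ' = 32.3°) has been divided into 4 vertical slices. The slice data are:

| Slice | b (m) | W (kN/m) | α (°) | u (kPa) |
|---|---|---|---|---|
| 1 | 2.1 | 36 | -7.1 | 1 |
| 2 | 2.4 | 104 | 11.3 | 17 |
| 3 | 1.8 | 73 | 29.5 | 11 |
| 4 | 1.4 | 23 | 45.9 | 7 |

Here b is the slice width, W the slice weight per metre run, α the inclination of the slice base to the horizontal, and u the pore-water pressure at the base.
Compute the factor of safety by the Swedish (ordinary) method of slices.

Ordinary method of slices: FS = Σ[c'·Δl_i + (W_i cosα_i − u_i·Δl_i)·tanφ'] / Σ W_i sinα_i, with Δl_i = b_i / cosα_i.
Slice 1: Δl = 2.1/cos(-7.1°) = 2.116 m; N'_1 = 36·cos(-7.1°) − 1·2.116 = 33.6; c'Δl = 8.68; W sinα = -4.4
Slice 2: Δl = 2.4/cos11.3° = 2.447 m; N'_2 = 104·cos11.3° − 17·2.447 = 60.4; c'Δl = 10.03; W sinα = 20.4
Slice 3: Δl = 1.8/cos29.5° = 2.068 m; N'_3 = 73·cos29.5° − 11·2.068 = 40.8; c'Δl = 8.48; W sinα = 35.9
Slice 4: Δl = 1.4/cos45.9° = 2.012 m; N'_4 = 23·cos45.9° − 7·2.012 = 1.9; c'Δl = 8.25; W sinα = 16.5
Σc'Δl = 35.4 kN/m; ΣN' = 136.7 kN/m; ΣW sinα = 68.4 kN/m
Resisting = 35.4 + 136.7·tan32.3° = 35.4 + 86.4 = 121.9 kN/m
FS = 121.9 / 68.4 = 1.782

FS = 1.78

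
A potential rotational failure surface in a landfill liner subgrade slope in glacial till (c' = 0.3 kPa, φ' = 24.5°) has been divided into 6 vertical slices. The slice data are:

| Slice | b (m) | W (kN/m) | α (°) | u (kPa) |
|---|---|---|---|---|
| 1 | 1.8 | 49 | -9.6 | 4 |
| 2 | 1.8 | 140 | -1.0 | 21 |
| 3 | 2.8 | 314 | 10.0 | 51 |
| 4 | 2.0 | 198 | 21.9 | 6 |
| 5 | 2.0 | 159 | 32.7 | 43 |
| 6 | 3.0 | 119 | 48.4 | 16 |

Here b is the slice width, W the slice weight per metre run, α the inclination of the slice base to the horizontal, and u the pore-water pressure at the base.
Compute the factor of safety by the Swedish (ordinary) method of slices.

Ordinary method of slices: FS = Σ[c'·Δl_i + (W_i cosα_i − u_i·Δl_i)·tanφ'] / Σ W_i sinα_i, with Δl_i = b_i / cosα_i.
Slice 1: Δl = 1.8/cos(-9.6°) = 1.826 m; N'_1 = 49·cos(-9.6°) − 4·1.826 = 41.0; c'Δl = 0.55; W sinα = -8.2
Slice 2: Δl = 1.8/cos(-1.0°) = 1.800 m; N'_2 = 140·cos(-1.0°) − 21·1.800 = 102.2; c'Δl = 0.54; W sinα = -2.4
Slice 3: Δl = 2.8/cos10.0° = 2.843 m; N'_3 = 314·cos10.0° − 51·2.843 = 164.2; c'Δl = 0.85; W sinα = 54.5
Slice 4: Δl = 2.0/cos21.9° = 2.156 m; N'_4 = 198·cos21.9° − 6·2.156 = 170.8; c'Δl = 0.65; W sinα = 73.9
Slice 5: Δl = 2.0/cos32.7° = 2.377 m; N'_5 = 159·cos32.7° − 43·2.377 = 31.6; c'Δl = 0.71; W sinα = 85.9
Slice 6: Δl = 3.0/cos48.4° = 4.519 m; N'_6 = 119·cos48.4° − 16·4.519 = 6.7; c'Δl = 1.36; W sinα = 89.0
Σc'Δl = 4.7 kN/m; ΣN' = 516.5 kN/m; ΣW sinα = 292.6 kN/m
Resisting = 4.7 + 516.5·tan24.5° = 4.7 + 235.4 = 240.0 kN/m
FS = 240.0 / 292.6 = 0.820

FS = 0.82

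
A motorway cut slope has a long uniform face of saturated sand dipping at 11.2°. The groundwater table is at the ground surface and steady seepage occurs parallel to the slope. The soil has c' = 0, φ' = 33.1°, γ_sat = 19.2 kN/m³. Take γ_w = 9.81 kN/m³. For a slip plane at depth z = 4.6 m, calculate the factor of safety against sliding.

FS = 1.61

With seepage parallel to the slope and the water table at the surface, the effective normal stress on the slip plane uses the buoyant unit weight γ' = γ_sat − γ_w while the driving shear stress uses γ_sat:
FS = [c' + γ' z cos²β tanφ'] / [γ_sat z sinβ cosβ]
(For c' = 0 this reduces to FS = (γ'/γ_sat)·tanφ'/tanβ.)
γ' = 19.2 − 9.81 = 9.39 kN/m³
Numerator = 0.0 + 9.39·4.6·cos²11.2°·tan33.1° = 0.0 + 9.39·4.6·0.9623·0.6519 = 27.096 kPa
Denominator = 19.2·4.6·sin11.2°·cos11.2° = 19.2·4.6·0.1942·0.9810 = 16.828 kPa
FS = 27.096 / 16.828 = 1.610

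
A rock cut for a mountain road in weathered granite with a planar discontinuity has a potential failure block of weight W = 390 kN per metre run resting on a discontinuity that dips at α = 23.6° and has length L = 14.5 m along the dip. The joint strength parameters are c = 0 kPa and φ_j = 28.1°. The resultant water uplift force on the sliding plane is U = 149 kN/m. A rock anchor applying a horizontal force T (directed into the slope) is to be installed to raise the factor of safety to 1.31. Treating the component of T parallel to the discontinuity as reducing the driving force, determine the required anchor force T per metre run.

Resolving forces along and normal to the sliding plane, with the horizontal anchor force T adding T·sinα to the effective normal force and T·cosα acting up the plane against the driving force:
FS = [cL + (W cosα − U + T sinα) tanφ_j] / [W sinα − T cosα]
Without the anchor: N' = 208.4 kN/m, driving T_d = 156.1 kN/m, resisting R = 0·14.5 + 208.4·tan28.1° = 111.3 kN/m, FS = 0.71.
Setting FS = 1.31 and solving for T:
1.31·(156.1 − T cos23.6°) = 111.3 + T sin23.6°·tan28.1°
T·(sin23.6°·tan28.1° + 1.31·cos23.6°) = 1.31·156.1 − 111.3
T·(0.4003·0.5340 + 1.31·0.9164) = 204.5 − 111.3 = 93.3
T·1.4142 = 93.3
T = 66.0 kN/m

T = 66 kN/m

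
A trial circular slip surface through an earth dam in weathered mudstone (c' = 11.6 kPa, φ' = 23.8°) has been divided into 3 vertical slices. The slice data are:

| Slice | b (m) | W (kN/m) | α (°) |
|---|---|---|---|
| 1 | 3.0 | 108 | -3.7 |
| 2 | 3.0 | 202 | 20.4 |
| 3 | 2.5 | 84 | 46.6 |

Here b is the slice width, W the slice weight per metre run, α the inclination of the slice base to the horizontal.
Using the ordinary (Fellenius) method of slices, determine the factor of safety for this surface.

FS = 2.17

Ordinary method of slices: FS = Σ[c'·Δl_i + (W_i cosα_i)·tanφ'] / Σ W_i sinα_i, with Δl_i = b_i / cosα_i.
Slice 1: Δl = 3.0/cos(-3.7°) = 3.006 m; N'_1 = 108·cos(-3.7°) = 107.8; c'Δl = 34.87; W sinα = -7.0
Slice 2: Δl = 3.0/cos20.4° = 3.201 m; N'_2 = 202·cos20.4° = 189.3; c'Δl = 37.13; W sinα = 70.4
Slice 3: Δl = 2.5/cos46.6° = 3.639 m; N'_3 = 84·cos46.6° = 57.7; c'Δl = 42.21; W sinα = 61.0
Σc'Δl = 114.2 kN/m; ΣN' = 354.8 kN/m; ΣW sinα = 124.5 kN/m
Resisting = 114.2 + 354.8·tan23.8° = 114.2 + 156.5 = 270.7 kN/m
FS = 270.7 / 124.5 = 2.175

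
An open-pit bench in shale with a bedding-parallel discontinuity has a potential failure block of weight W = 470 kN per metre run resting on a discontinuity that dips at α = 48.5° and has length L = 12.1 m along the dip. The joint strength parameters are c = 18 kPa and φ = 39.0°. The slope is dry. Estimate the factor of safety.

FS = 1.34

Resolving the block weight along and normal to the plane and applying the Mohr–Coulomb strength on the joint:
N' = W cosα = 470·cos48.5° = 311.4 kN/m
Driving force T = W sinα = 470·sin48.5° = 352.0 kN/m
Resisting force R = c·L + N'·tanφ = 18·12.1 + 311.4·tan39.0° = 217.8 + 252.2 = 470.0 kN/m
FS = R / T = 470.0 / 352.0 = 1.335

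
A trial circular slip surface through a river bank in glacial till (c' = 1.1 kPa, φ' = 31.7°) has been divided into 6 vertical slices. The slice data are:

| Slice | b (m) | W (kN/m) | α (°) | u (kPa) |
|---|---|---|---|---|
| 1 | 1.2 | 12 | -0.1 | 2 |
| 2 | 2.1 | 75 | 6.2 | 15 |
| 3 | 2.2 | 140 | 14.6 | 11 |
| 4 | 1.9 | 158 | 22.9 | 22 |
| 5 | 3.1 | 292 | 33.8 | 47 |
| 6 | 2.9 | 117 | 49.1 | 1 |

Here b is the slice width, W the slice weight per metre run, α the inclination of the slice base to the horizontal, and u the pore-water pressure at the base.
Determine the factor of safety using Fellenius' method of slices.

Ordinary method of slices: FS = Σ[c'·Δl_i + (W_i cosα_i − u_i·Δl_i)·tanφ'] / Σ W_i sinα_i, with Δl_i = b_i / cosα_i.
Slice 1: Δl = 1.2/cos(-0.1°) = 1.200 m; N'_1 = 12·cos(-0.1°) − 2·1.200 = 9.6; c'Δl = 1.32; W sinα = -0.0
Slice 2: Δl = 2.1/cos6.2° = 2.112 m; N'_2 = 75·cos6.2° − 15·2.112 = 42.9; c'Δl = 2.32; W sinα = 8.1
Slice 3: Δl = 2.2/cos14.6° = 2.273 m; N'_3 = 140·cos14.6° − 11·2.273 = 110.5; c'Δl = 2.50; W sinα = 35.3
Slice 4: Δl = 1.9/cos22.9° = 2.063 m; N'_4 = 158·cos22.9° − 22·2.063 = 100.2; c'Δl = 2.27; W sinα = 61.5
Slice 5: Δl = 3.1/cos33.8° = 3.731 m; N'_5 = 292·cos33.8° − 47·3.731 = 67.3; c'Δl = 4.10; W sinα = 162.4
Slice 6: Δl = 2.9/cos49.1° = 4.429 m; N'_6 = 117·cos49.1° − 1·4.429 = 72.2; c'Δl = 4.87; W sinα = 88.4
Σc'Δl = 17.4 kN/m; ΣN' = 402.6 kN/m; ΣW sinα = 355.7 kN/m
Resisting = 17.4 + 402.6·tan31.7° = 17.4 + 248.7 = 266.0 kN/m
FS = 266.0 / 355.7 = 0.748

FS = 0.75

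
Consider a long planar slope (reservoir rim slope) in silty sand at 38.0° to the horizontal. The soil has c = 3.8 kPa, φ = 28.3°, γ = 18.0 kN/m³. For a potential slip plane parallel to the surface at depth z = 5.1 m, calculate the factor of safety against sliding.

FS = 0.77

For an infinite slope with a slip plane parallel to the surface (no pore pressure): FS = [c + γz cos²β tanφ] / [γz sinβ cosβ].
γz = 18.0·5.1 = 91.80 kN/m²
Numerator = 3.8 + 91.80·cos²38.0°·tan28.3° = 3.8 + 91.80·0.6210·0.5384 = 34.494 kPa
Denominator = 91.80·sin38.0°·cos38.0° = 91.80·0.6157·0.7880 = 44.537 kPa
FS = 34.494 / 44.537 = 0.775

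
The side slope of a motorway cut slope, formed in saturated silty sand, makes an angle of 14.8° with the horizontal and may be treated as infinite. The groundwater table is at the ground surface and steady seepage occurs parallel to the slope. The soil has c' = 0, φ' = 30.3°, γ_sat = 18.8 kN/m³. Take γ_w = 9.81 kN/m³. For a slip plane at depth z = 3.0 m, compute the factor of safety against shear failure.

FS = 1.06

With seepage parallel to the slope and the water table at the surface, the effective normal stress on the slip plane uses the buoyant unit weight γ' = γ_sat − γ_w while the driving shear stress uses γ_sat:
FS = [c' + γ' z cos²β tanφ'] / [γ_sat z sinβ cosβ]
(For c' = 0 this reduces to FS = (γ'/γ_sat)·tanφ'/tanβ.)
γ' = 18.8 − 9.81 = 8.99 kN/m³
Numerator = 0.0 + 8.99·3.0·cos²14.8°·tan30.3° = 0.0 + 8.99·3.0·0.9347·0.5844 = 14.732 kPa
Denominator = 18.8·3.0·sin14.8°·cos14.8° = 18.8·3.0·0.2554·0.9668 = 13.929 kPa
FS = 14.732 / 13.929 = 1.058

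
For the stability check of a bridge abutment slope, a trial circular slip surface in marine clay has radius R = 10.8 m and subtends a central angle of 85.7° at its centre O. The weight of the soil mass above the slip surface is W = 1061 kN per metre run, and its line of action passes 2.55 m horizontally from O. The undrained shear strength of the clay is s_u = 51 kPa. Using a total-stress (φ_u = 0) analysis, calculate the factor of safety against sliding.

Taking moments about the centre O, the resisting moment is provided by the undrained shear strength acting along the arc:
Arc length L_a = R·θ = 10.8·(85.7°·π/180) = 10.8·1.4957 = 16.15 m
M_R = s_u·L_a·R = 51·16.15·10.8 = 8897.7 kN·m/m
M_D = W·d = 1061·2.55 = 2705.5 kN·m/m
FS = M_R / M_D = 8897.7 / 2705.5 = 3.289

FS = 3.29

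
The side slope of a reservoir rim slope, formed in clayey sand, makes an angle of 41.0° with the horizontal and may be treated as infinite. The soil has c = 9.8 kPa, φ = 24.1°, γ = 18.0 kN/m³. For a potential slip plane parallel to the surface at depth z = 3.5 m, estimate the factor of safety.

FS = 0.83

For an infinite slope with a slip plane parallel to the surface (no pore pressure): FS = [c + γz cos²β tanφ] / [γz sinβ cosβ].
γz = 18.0·3.5 = 63.00 kN/m²
Numerator = 9.8 + 63.00·cos²41.0°·tan24.1° = 9.8 + 63.00·0.5696·0.4473 = 25.852 kPa
Denominator = 63.00·sin41.0°·cos41.0° = 63.00·0.6561·0.7547 = 31.193 kPa
FS = 25.852 / 31.193 = 0.829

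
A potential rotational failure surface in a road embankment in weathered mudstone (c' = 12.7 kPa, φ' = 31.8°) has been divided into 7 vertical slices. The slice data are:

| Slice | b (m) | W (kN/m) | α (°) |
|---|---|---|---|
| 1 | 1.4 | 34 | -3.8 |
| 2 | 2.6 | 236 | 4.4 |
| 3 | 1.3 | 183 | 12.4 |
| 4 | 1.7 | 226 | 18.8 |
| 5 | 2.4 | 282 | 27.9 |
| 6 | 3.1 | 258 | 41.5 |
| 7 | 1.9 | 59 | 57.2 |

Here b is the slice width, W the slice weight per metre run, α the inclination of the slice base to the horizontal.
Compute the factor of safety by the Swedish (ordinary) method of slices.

Ordinary method of slices: FS = Σ[c'·Δl_i + (W_i cosα_i)·tanφ'] / Σ W_i sinα_i, with Δl_i = b_i / cosα_i.
Slice 1: Δl = 1.4/cos(-3.8°) = 1.403 m; N'_1 = 34·cos(-3.8°) = 33.9; c'Δl = 17.82; W sinα = -2.3
Slice 2: Δl = 2.6/cos4.4° = 2.608 m; N'_2 = 236·cos4.4° = 235.3; c'Δl = 33.12; W sinα = 18.1
Slice 3: Δl = 1.3/cos12.4° = 1.331 m; N'_3 = 183·cos12.4° = 178.7; c'Δl = 16.90; W sinα = 39.3
Slice 4: Δl = 1.7/cos18.8° = 1.796 m; N'_4 = 226·cos18.8° = 213.9; c'Δl = 22.81; W sinα = 72.8
Slice 5: Δl = 2.4/cos27.9° = 2.716 m; N'_5 = 282·cos27.9° = 249.2; c'Δl = 34.49; W sinα = 132.0
Slice 6: Δl = 3.1/cos41.5° = 4.139 m; N'_6 = 258·cos41.5° = 193.2; c'Δl = 52.57; W sinα = 171.0
Slice 7: Δl = 1.9/cos57.2° = 3.507 m; N'_7 = 59·cos57.2° = 32.0; c'Δl = 44.54; W sinα = 49.6
Σc'Δl = 222.2 kN/m; ΣN' = 1136.3 kN/m; ΣW sinα = 480.5 kN/m
Resisting = 222.2 + 1136.3·tan31.8° = 222.2 + 704.5 = 926.8 kN/m
FS = 926.8 / 480.5 = 1.929

FS = 1.93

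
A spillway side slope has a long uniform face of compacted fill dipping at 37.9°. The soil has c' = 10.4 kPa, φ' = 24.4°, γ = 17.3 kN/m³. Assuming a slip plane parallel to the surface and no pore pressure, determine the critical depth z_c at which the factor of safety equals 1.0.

z_c = 2.97 m

Setting FS = 1.00 in FS = [c' + γz cos²β tanφ'] / [γz sinβ cosβ] and solving for z:
z = c' / [γ cosβ (FS·sinβ − cosβ·tanφ')]
  = 10.4 / [17.3·cos37.9°·(1.00·sin37.9° − cos37.9°·tan24.4°)]
  = 10.4 / [17.3·0.7891·(1.00·0.6143 − 0.7891·0.4536)]
  = 10.4 / 3.4993 = 2.972 m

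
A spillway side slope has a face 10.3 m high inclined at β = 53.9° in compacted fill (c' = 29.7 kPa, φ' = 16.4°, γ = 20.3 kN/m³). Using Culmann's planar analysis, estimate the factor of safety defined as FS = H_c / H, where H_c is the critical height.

H_c = (4c'/γ) · sinβ cosφ' / [1 − cos(β − φ')]
    = (4·29.7/20.3) · sin53.9°·cos16.4° / [1 − cos37.5°]
    = 5.852 · 0.7751 / 0.2066 = 21.95 m
FS = H_c / H = 21.95 / 10.3 = 2.131

FS = 2.13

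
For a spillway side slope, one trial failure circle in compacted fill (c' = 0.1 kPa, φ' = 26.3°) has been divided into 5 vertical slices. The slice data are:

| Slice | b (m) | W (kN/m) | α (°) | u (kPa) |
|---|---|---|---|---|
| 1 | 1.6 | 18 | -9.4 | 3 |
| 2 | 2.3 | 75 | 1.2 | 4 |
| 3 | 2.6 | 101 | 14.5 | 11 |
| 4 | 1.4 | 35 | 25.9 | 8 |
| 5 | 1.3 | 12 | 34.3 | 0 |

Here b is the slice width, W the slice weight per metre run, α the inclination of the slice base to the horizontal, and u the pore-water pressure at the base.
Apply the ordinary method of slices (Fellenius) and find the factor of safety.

FS = 1.91

Ordinary method of slices: FS = Σ[c'·Δl_i + (W_i cosα_i − u_i·Δl_i)·tanφ'] / Σ W_i sinα_i, with Δl_i = b_i / cosα_i.
Slice 1: Δl = 1.6/cos(-9.4°) = 1.622 m; N'_1 = 18·cos(-9.4°) − 3·1.622 = 12.9; c'Δl = 0.16; W sinα = -2.9
Slice 2: Δl = 2.3/cos1.2° = 2.301 m; N'_2 = 75·cos1.2° − 4·2.301 = 65.8; c'Δl = 0.23; W sinα = 1.6
Slice 3: Δl = 2.6/cos14.5° = 2.686 m; N'_3 = 101·cos14.5° − 11·2.686 = 68.2; c'Δl = 0.27; W sinα = 25.3
Slice 4: Δl = 1.4/cos25.9° = 1.556 m; N'_4 = 35·cos25.9° − 8·1.556 = 19.0; c'Δl = 0.16; W sinα = 15.3
Slice 5: Δl = 1.3/cos34.3° = 1.574 m; N'_5 = 12·cos34.3° − 0·1.574 = 9.9; c'Δl = 0.16; W sinα = 6.8
Σc'Δl = 1.0 kN/m; ΣN' = 175.9 kN/m; ΣW sinα = 46.0 kN/m
Resisting = 1.0 + 175.9·tan26.3° = 1.0 + 86.9 = 87.9 kN/m
FS = 87.9 / 46.0 = 1.912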